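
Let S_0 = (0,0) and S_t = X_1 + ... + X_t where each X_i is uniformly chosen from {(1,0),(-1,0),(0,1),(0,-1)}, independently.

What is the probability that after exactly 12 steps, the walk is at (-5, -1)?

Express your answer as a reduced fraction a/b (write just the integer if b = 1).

Answer: 27225/4194304

Derivation:
Let h be the number of horizontal steps (so 12-h are vertical). To end at (-5,-1) need (h-5)/2 right-steps and ((12-h)-1)/2 up-steps.
Sum over h with 5 ≤ h ≤ 11, h ≡ 1 (mod 2), 12-h ≡ 1 (mod 2):
h=5: C(12,5)·C(5,0)·C(7,3) = 792·1·35 = 27720
h=7: C(12,7)·C(7,1)·C(5,2) = 792·7·10 = 55440
h=9: C(12,9)·C(9,2)·C(3,1) = 220·36·3 = 23760
h=11: C(12,11)·C(11,3)·C(1,0) = 12·165·1 = 1980
Total favorable: 108900
Total paths: 4^12 = 16777216
P = 108900/16777216 = 27225/4194304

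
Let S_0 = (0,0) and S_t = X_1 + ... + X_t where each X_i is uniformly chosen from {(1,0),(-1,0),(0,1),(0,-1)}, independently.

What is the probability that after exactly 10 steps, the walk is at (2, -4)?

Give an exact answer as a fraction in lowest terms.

Answer: 4725/524288

Derivation:
Let h be the number of horizontal steps (so 10-h are vertical). To end at (2,-4) need (h+2)/2 right-steps and ((10-h)-4)/2 up-steps.
Sum over h with 2 ≤ h ≤ 6, h ≡ 0 (mod 2), 10-h ≡ 0 (mod 2):
h=2: C(10,2)·C(2,2)·C(8,2) = 45·1·28 = 1260
h=4: C(10,4)·C(4,3)·C(6,1) = 210·4·6 = 5040
h=6: C(10,6)·C(6,4)·C(4,0) = 210·15·1 = 3150
Total favorable: 9450
Total paths: 4^10 = 1048576
P = 9450/1048576 = 4725/524288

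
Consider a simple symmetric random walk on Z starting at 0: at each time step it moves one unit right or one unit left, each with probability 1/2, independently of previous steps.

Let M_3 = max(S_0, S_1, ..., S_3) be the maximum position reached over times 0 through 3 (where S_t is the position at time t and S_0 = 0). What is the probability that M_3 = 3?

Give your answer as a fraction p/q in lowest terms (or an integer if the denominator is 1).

Let M_3 = max(S_0,...,S_3). Use the reflection principle: for j ≥ 1, #{paths with M_3 ≥ j} = #{S_3 ≥ j} + #{S_3 ≥ j+1}.
By reflection, #{M_3 ≥ 3} = #{S_3 ≥ 3} + #{S_3 ≥ 4} = 1 + 0 = 1.
#{M_3 ≥ 4} = #{S_3 ≥ 4} + #{S_3 ≥ 5} = 0 + 0 = 0.
#{M_3 = 3} = 1 - 0 = 1.
P(M_3 = 3) = 1/8 = 1/8

Answer: 1/8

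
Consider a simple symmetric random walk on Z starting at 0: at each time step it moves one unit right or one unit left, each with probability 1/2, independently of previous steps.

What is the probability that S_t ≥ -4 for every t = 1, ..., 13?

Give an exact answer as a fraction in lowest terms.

Answer: 6721/8192

Derivation:
Let f(t,s) = #length-t paths at position s with S_1..S_t all ≥ -4.
f(t,s) = f(t-1,s-1) + f(t-1,s+1) for s ≥ -4; f(t,s) = 0 for s < -4.
t=0: f(0,0)=1
t=1: f(1,-1)=1 f(1,1)=1
t=2: f(2,-2)=1 f(2,0)=2 f(2,2)=1
t=3: f(3,-3)=1 f(3,-1)=3 f(3,1)=3 f(3,3)=1
t=4: f(4,-4)=1 f(4,-2)=4 f(4,0)=6 f(4,2)=4 f(4,4)=1
t=5: f(5,-3)=5 f(5,-1)=10 f(5,1)=10 f(5,3)=5 f(5,5)=1
t=6: f(6,-4)=5 f(6,-2)=15 f(6,0)=20 f(6,2)=15 f(6,4)=6 f(6,6)=1
t=7: f(7,-3)=20 f(7,-1)=35 f(7,1)=35 f(7,3)=21 f(7,5)=7 f(7,7)=1
t=8: f(8,-4)=20 f(8,-2)=55 f(8,0)=70 f(8,2)=56 f(8,4)=28 f(8,6)=8 f(8,8)=1
t=9: f(9,-3)=75 f(9,-1)=125 f(9,1)=126 f(9,3)=84 f(9,5)=36 f(9,7)=9 f(9,9)=1
t=10: f(10,-4)=75 f(10,-2)=200 f(10,0)=251 f(10,2)=210 f(10,4)=120 f(10,6)=45 f(10,8)=10 f(10,10)=1
t=11: f(11,-3)=275 f(11,-1)=451 f(11,1)=461 f(11,3)=330 f(11,5)=165 f(11,7)=55 f(11,9)=11 f(11,11)=1
t=12: f(12,-4)=275 f(12,-2)=726 f(12,0)=912 f(12,2)=791 f(12,4)=495 f(12,6)=220 f(12,8)=66 f(12,10)=12 f(12,12)=1
t=13: f(13,-3)=1001 f(13,-1)=1638 f(13,1)=1703 f(13,3)=1286 f(13,5)=715 f(13,7)=286 f(13,9)=78 f(13,11)=13 f(13,13)=1
Σ_s f(13,s) = 6721
P = 6721/8192 = 6721/8192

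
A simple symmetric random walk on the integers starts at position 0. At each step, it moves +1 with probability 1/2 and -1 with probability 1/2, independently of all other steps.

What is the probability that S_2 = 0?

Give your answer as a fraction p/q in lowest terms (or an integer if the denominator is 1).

Answer: 1/2

Derivation:
To return to 0 after 2 steps: need exactly 1 step of +1 and 1 of -1.
Favorable paths: C(2,1) = 2
Total paths: 2^2 = 4
P = 2/4 = 1/2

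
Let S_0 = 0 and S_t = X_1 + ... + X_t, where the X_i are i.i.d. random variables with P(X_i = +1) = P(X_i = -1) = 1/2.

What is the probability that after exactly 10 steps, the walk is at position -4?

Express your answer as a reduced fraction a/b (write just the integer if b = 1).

To reach position -4 after 10 steps: need 3 steps of +1 and 7 of -1.
Favorable paths: C(10,3) = 120
Total paths: 2^10 = 1024
P = 120/1024 = 15/128

Answer: 15/128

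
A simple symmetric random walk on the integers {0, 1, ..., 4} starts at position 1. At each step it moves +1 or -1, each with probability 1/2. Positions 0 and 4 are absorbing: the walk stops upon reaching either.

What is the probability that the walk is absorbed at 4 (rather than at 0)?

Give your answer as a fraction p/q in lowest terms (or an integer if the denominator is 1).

Answer: 1/4

Derivation:
Symmetric walk (p = 1/2): the harmonic-function argument gives P(hit 4 before 0 | start at 1) = a/N.
P = 1/4 = 1/4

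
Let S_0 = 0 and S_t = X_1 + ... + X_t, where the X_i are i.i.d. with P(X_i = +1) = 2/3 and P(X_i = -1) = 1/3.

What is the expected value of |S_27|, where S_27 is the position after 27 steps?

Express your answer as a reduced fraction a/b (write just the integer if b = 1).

Answer: 862142190941/94143178827

Derivation:
S_27 takes values m ≡ 1 (mod 2) with |m| ≤ 27; P(S_27=m) = C(27,(27+m)/2) · (2/3)^((27+m)/2) · (1/3)^((27-m)/2).
Distribution: P(S=-27)=1/7625597484987, P(S=-25)=2/282429536481, P(S=-23)=52/282429536481, P(S=-21)=2600/847288609443, P(S=-19)=10400/282429536481, P(S=-17)=95680/282429536481, P(S=-15)=2104960/847288609443, P(S=-13)=4209920/282429536481, P(S=-11)=21049600/282429536481, P(S=-9)=799884800/2541865828329, P(S=-7)=319953920/282429536481, P(S=-5)=988948480/282429536481, P(S=-3)=7911587840/847288609443, P(S=-1)=6085836800/282429536481, P(S=1)=12171673600/282429536481, P(S=3)=63292702720/847288609443, P(S=5)=31646351360/282429536481, P(S=7)=40954101760/282429536481, P(S=9)=409541017600/2541865828329, P(S=11)=43109580800/282429536481, P(S=13)=34487664640/282429536481, P(S=15)=68975329280/847288609443, P(S=17)=12540968960/282429536481, P(S=19)=5452595200/282429536481, P(S=21)=5452595200/847288609443, P(S=23)=436207616/282429536481, P(S=25)=67108864/282429536481, P(S=27)=134217728/7625597484987
E[|S_27|] = Σ_m |m|·P(S_27=m) = 862142190941/94143178827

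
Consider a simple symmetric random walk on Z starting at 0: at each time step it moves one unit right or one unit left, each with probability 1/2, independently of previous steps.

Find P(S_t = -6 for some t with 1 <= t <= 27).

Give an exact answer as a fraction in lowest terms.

Count via complement. Let g(t,s) = #length-t paths at position s with S_1..S_t all ≠ -6.
g(t,s) = g(t-1,s-1) + g(t-1,s+1) for s ≠ -6; g(t,-6) = 0.
t=0: g(0,0)=1
t=1: g(1,-1)=1 g(1,1)=1
t=2: g(2,-2)=1 g(2,0)=2 g(2,2)=1
t=3: g(3,-3)=1 g(3,-1)=3 g(3,1)=3 g(3,3)=1
t=4: g(4,-4)=1 g(4,-2)=4 g(4,0)=6 g(4,2)=4 g(4,4)=1
t=5: g(5,-5)=1 g(5,-3)=5 g(5,-1)=10 g(5,1)=10 g(5,3)=5 g(5,5)=1
t=6: g(6,-4)=6 g(6,-2)=15 g(6,0)=20 g(6,2)=15 g(6,4)=6 g(6,6)=1
t=7: g(7,-5)=6 g(7,-3)=21 g(7,-1)=35 g(7,1)=35 g(7,3)=21 g(7,5)=7 g(7,7)=1
t=8: g(8,-4)=27 g(8,-2)=56 g(8,0)=70 g(8,2)=56 g(8,4)=28 g(8,6)=8 g(8,8)=1
t=9: g(9,-5)=27 g(9,-3)=83 g(9,-1)=126 g(9,1)=126 g(9,3)=84 g(9,5)=36 g(9,7)=9 g(9,9)=1
t=10: g(10,-4)=110 g(10,-2)=209 g(10,0)=252 g(10,2)=210 g(10,4)=120 g(10,6)=45 g(10,8)=10 g(10,10)=1
t=11: g(11,-5)=110 g(11,-3)=319 g(11,-1)=461 g(11,1)=462 g(11,3)=330 g(11,5)=165 g(11,7)=55 g(11,9)=11 g(11,11)=1
t=12: g(12,-4)=429 g(12,-2)=780 g(12,0)=923 g(12,2)=792 g(12,4)=495 g(12,6)=220 g(12,8)=66 g(12,10)=12 g(12,12)=1
t=13: g(13,-5)=429 g(13,-3)=1209 g(13,-1)=1703 g(13,1)=1715 g(13,3)=1287 g(13,5)=715 g(13,7)=286 g(13,9)=78 g(13,11)=13 g(13,13)=1
t=14: g(14,-4)=1638 g(14,-2)=2912 g(14,0)=3418 g(14,2)=3002 g(14,4)=2002 g(14,6)=1001 g(14,8)=364 g(14,10)=91 g(14,12)=14 g(14,14)=1
t=15: g(15,-5)=1638 g(15,-3)=4550 g(15,-1)=6330 g(15,1)=6420 g(15,3)=5004 g(15,5)=3003 g(15,7)=1365 g(15,9)=455 g(15,11)=105 g(15,13)=15 g(15,15)=1
t=16: g(16,-4)=6188 g(16,-2)=10880 g(16,0)=12750 g(16,2)=11424 g(16,4)=8007 g(16,6)=4368 g(16,8)=1820 g(16,10)=560 g(16,12)=120 g(16,14)=16 g(16,16)=1
t=17: g(17,-5)=6188 g(17,-3)=17068 g(17,-1)=23630 g(17,1)=24174 g(17,3)=19431 g(17,5)=12375 g(17,7)=6188 g(17,9)=2380 g(17,11)=680 g(17,13)=136 g(17,15)=17 g(17,17)=1
t=18: g(18,-4)=23256 g(18,-2)=40698 g(18,0)=47804 g(18,2)=43605 g(18,4)=31806 g(18,6)=18563 g(18,8)=8568 g(18,10)=3060 g(18,12)=816 g(18,14)=153 g(18,16)=18 g(18,18)=1
t=19: g(19,-5)=23256 g(19,-3)=63954 g(19,-1)=88502 g(19,1)=91409 g(19,3)=75411 g(19,5)=50369 g(19,7)=27131 g(19,9)=11628 g(19,11)=3876 g(19,13)=969 g(19,15)=171 g(19,17)=19 g(19,19)=1
t=20: g(20,-4)=87210 g(20,-2)=152456 g(20,0)=179911 g(20,2)=166820 g(20,4)=125780 g(20,6)=77500 g(20,8)=38759 g(20,10)=15504 g(20,12)=4845 g(20,14)=1140 g(20,16)=190 g(20,18)=20 g(20,20)=1
t=21: g(21,-5)=87210 g(21,-3)=239666 g(21,-1)=332367 g(21,1)=346731 g(21,3)=292600 g(21,5)=203280 g(21,7)=116259 g(21,9)=54263 g(21,11)=20349 g(21,13)=5985 g(21,15)=1330 g(21,17)=210 g(21,19)=21 g(21,21)=1
t=22: g(22,-4)=326876 g(22,-2)=572033 g(22,0)=679098 g(22,2)=639331 g(22,4)=495880 g(22,6)=319539 g(22,8)=170522 g(22,10)=74612 g(22,12)=26334 g(22,14)=7315 g(22,16)=1540 g(22,18)=231 g(22,20)=22 g(22,22)=1
t=23: g(23,-5)=326876 g(23,-3)=898909 g(23,-1)=1251131 g(23,1)=1318429 g(23,3)=1135211 g(23,5)=815419 g(23,7)=490061 g(23,9)=245134 g(23,11)=100946 g(23,13)=33649 g(23,15)=8855 g(23,17)=1771 g(23,19)=253 g(23,21)=23 g(23,23)=1
t=24: g(24,-4)=1225785 g(24,-2)=2150040 g(24,0)=2569560 g(24,2)=2453640 g(24,4)=1950630 g(24,6)=1305480 g(24,8)=735195 g(24,10)=346080 g(24,12)=134595 g(24,14)=42504 g(24,16)=10626 g(24,18)=2024 g(24,20)=276 g(24,22)=24 g(24,24)=1
t=25: g(25,-5)=1225785 g(25,-3)=3375825 g(25,-1)=4719600 g(25,1)=5023200 g(25,3)=4404270 g(25,5)=3256110 g(25,7)=2040675 g(25,9)=1081275 g(25,11)=480675 g(25,13)=177099 g(25,15)=53130 g(25,17)=12650 g(25,19)=2300 g(25,21)=300 g(25,23)=25 g(25,25)=1
t=26: g(26,-4)=4601610 g(26,-2)=8095425 g(26,0)=9742800 g(26,2)=9427470 g(26,4)=7660380 g(26,6)=5296785 g(26,8)=3121950 g(26,10)=1561950 g(26,12)=657774 g(26,14)=230229 g(26,16)=65780 g(26,18)=14950 g(26,20)=2600 g(26,22)=325 g(26,24)=26 g(26,26)=1
t=27: g(27,-5)=4601610 g(27,-3)=12697035 g(27,-1)=17838225 g(27,1)=19170270 g(27,3)=17087850 g(27,5)=12957165 g(27,7)=8418735 g(27,9)=4683900 g(27,11)=2219724 g(27,13)=888003 g(27,15)=296009 g(27,17)=80730 g(27,19)=17550 g(27,21)=2925 g(27,23)=351 g(27,25)=27 g(27,27)=1
Paths never hitting -6: Σ_s g(27,s) = 100960110
Paths hitting -6: 2^27 - 100960110 = 33257618
P = 33257618/134217728 = 16628809/67108864

Answer: 16628809/67108864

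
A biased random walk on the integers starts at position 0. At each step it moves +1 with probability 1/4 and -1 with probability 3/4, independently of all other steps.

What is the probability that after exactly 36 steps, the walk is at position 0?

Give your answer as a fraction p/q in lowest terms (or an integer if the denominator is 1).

Answer: 878973338916790425/1180591620717411303424

Derivation:
To be at 0 after 36 steps: need exactly 18 steps of +1 and 18 of -1.
Number of such sequences: C(36,18) = 9075135300
Each has probability (1/4)^18 · (3/4)^18 = 387420489/4722366482869645213696
P = 9075135300 · 387420489/4722366482869645213696 = 878973338916790425/1180591620717411303424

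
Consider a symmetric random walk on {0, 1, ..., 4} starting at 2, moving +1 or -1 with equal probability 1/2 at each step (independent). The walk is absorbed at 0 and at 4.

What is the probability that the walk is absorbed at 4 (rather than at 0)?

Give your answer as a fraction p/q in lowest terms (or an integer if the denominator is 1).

Symmetric walk (p = 1/2): the harmonic-function argument gives P(hit 4 before 0 | start at 2) = a/N.
P = 2/4 = 1/2

Answer: 1/2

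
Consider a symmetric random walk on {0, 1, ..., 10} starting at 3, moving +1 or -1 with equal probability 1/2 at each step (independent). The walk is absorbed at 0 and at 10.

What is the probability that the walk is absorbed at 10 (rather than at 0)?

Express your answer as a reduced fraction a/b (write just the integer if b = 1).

Answer: 3/10

Derivation:
Symmetric walk (p = 1/2): the harmonic-function argument gives P(hit 10 before 0 | start at 3) = a/N.
P = 3/10 = 3/10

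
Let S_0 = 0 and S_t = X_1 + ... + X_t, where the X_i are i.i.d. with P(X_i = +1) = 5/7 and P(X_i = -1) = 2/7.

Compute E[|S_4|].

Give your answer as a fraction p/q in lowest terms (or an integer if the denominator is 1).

Answer: 4884/2401

Derivation:
S_4 takes values m ≡ 0 (mod 2) with |m| ≤ 4; P(S_4=m) = C(4,(4+m)/2) · (5/7)^((4+m)/2) · (2/7)^((4-m)/2).
Distribution: P(S=-4)=16/2401, P(S=-2)=160/2401, P(S=0)=600/2401, P(S=2)=1000/2401, P(S=4)=625/2401
E[|S_4|] = Σ_m |m|·P(S_4=m) = 4884/2401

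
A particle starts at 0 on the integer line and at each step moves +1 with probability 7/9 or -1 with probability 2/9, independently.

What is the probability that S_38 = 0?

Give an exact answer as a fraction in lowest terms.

To be at 0 after 38 steps: need exactly 19 steps of +1 and 19 of -1.
Number of such sequences: C(38,19) = 35345263800
Each has probability (7/9)^19 · (2/9)^19 = 5976303958948914397184/1824800363140073127359051977856583921
P = 35345263800 · 5976303958948914397184/1824800363140073127359051977856583921 = 70411346659344583364028819046400/608266787713357709119683992618861307

Answer: 70411346659344583364028819046400/608266787713357709119683992618861307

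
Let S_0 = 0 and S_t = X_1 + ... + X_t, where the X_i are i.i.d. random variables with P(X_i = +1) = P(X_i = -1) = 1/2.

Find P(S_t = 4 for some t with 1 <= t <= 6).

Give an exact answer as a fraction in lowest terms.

Count via complement. Let g(t,s) = #length-t paths at position s with S_1..S_t all ≠ 4.
g(t,s) = g(t-1,s-1) + g(t-1,s+1) for s ≠ 4; g(t,4) = 0.
t=0: g(0,0)=1
t=1: g(1,-1)=1 g(1,1)=1
t=2: g(2,-2)=1 g(2,0)=2 g(2,2)=1
t=3: g(3,-3)=1 g(3,-1)=3 g(3,1)=3 g(3,3)=1
t=4: g(4,-4)=1 g(4,-2)=4 g(4,0)=6 g(4,2)=4
t=5: g(5,-5)=1 g(5,-3)=5 g(5,-1)=10 g(5,1)=10 g(5,3)=4
t=6: g(6,-6)=1 g(6,-4)=6 g(6,-2)=15 g(6,0)=20 g(6,2)=14
Paths never hitting 4: Σ_s g(6,s) = 56
Paths hitting 4: 2^6 - 56 = 8
P = 8/64 = 1/8

Answer: 1/8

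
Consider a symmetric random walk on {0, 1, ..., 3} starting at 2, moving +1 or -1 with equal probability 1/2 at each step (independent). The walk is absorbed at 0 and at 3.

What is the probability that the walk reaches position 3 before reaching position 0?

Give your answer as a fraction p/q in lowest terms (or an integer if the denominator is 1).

Answer: 2/3

Derivation:
Symmetric walk (p = 1/2): the harmonic-function argument gives P(hit 3 before 0 | start at 2) = a/N.
P = 2/3 = 2/3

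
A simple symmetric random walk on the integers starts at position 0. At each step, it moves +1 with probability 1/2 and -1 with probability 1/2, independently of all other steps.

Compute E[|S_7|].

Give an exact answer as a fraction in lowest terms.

S_7 takes values m ≡ 1 (mod 2) with |m| ≤ 7; P(S_7=m) = C(7,(7+m)/2)/2^7.
Total paths: 2^7 = 128
Distribution: P(S=-7)=1/128, P(S=-5)=7/128, P(S=-3)=21/128, P(S=-1)=35/128, P(S=1)=35/128, P(S=3)=21/128, P(S=5)=7/128, P(S=7)=1/128
E[|S_7|] = Σ_m |m|·P(S_7=m) = 280/128 = 35/16

Answer: 35/16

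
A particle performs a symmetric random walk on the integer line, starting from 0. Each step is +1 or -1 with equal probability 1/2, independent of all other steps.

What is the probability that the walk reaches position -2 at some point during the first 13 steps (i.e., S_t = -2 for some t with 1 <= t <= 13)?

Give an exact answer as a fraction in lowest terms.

Answer: 595/1024

Derivation:
Count via complement. Let g(t,s) = #length-t paths at position s with S_1..S_t all ≠ -2.
g(t,s) = g(t-1,s-1) + g(t-1,s+1) for s ≠ -2; g(t,-2) = 0.
t=0: g(0,0)=1
t=1: g(1,-1)=1 g(1,1)=1
t=2: g(2,0)=2 g(2,2)=1
t=3: g(3,-1)=2 g(3,1)=3 g(3,3)=1
t=4: g(4,0)=5 g(4,2)=4 g(4,4)=1
t=5: g(5,-1)=5 g(5,1)=9 g(5,3)=5 g(5,5)=1
t=6: g(6,0)=14 g(6,2)=14 g(6,4)=6 g(6,6)=1
t=7: g(7,-1)=14 g(7,1)=28 g(7,3)=20 g(7,5)=7 g(7,7)=1
t=8: g(8,0)=42 g(8,2)=48 g(8,4)=27 g(8,6)=8 g(8,8)=1
t=9: g(9,-1)=42 g(9,1)=90 g(9,3)=75 g(9,5)=35 g(9,7)=9 g(9,9)=1
t=10: g(10,0)=132 g(10,2)=165 g(10,4)=110 g(10,6)=44 g(10,8)=10 g(10,10)=1
t=11: g(11,-1)=132 g(11,1)=297 g(11,3)=275 g(11,5)=154 g(11,7)=54 g(11,9)=11 g(11,11)=1
t=12: g(12,0)=429 g(12,2)=572 g(12,4)=429 g(12,6)=208 g(12,8)=65 g(12,10)=12 g(12,12)=1
t=13: g(13,-1)=429 g(13,1)=1001 g(13,3)=1001 g(13,5)=637 g(13,7)=273 g(13,9)=77 g(13,11)=13 g(13,13)=1
Paths never hitting -2: Σ_s g(13,s) = 3432
Paths hitting -2: 2^13 - 3432 = 4760
P = 4760/8192 = 595/1024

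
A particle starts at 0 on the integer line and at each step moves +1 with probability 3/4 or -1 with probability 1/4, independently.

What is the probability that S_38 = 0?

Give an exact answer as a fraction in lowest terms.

To be at 0 after 38 steps: need exactly 19 steps of +1 and 19 of -1.
Number of such sequences: C(38,19) = 35345263800
Each has probability (3/4)^19 · (1/4)^19 = 1162261467/75557863725914323419136
P = 35345263800 · 1162261467/75557863725914323419136 = 5135054769461249325/9444732965739290427392

Answer: 5135054769461249325/9444732965739290427392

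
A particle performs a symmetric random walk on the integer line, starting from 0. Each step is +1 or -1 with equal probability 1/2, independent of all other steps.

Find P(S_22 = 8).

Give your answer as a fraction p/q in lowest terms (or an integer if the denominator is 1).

Answer: 10659/262144

Derivation:
To reach position 8 after 22 steps: need 15 steps of +1 and 7 of -1.
Favorable paths: C(22,15) = 170544
Total paths: 2^22 = 4194304
P = 170544/4194304 = 10659/262144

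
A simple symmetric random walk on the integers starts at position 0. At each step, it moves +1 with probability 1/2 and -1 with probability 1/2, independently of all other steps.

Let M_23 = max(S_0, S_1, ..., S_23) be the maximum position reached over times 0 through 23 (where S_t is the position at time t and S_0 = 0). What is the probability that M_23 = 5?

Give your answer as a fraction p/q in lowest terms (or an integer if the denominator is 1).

Answer: 408595/4194304

Derivation:
Let M_23 = max(S_0,...,S_23). Use the reflection principle: for j ≥ 1, #{paths with M_23 ≥ j} = #{S_23 ≥ j} + #{S_23 ≥ j+1}.
By reflection, #{M_23 ≥ 5} = #{S_23 ≥ 5} + #{S_23 ≥ 6} = 1698160 + 880970 = 2579130.
#{M_23 ≥ 6} = #{S_23 ≥ 6} + #{S_23 ≥ 7} = 880970 + 880970 = 1761940.
#{M_23 = 5} = 2579130 - 1761940 = 817190.
P(M_23 = 5) = 817190/8388608 = 408595/4194304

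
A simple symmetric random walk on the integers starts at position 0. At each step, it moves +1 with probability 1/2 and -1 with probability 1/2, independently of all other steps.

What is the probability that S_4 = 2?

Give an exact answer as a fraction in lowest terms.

To reach position 2 after 4 steps: need 3 steps of +1 and 1 of -1.
Favorable paths: C(4,3) = 4
Total paths: 2^4 = 16
P = 4/16 = 1/4

Answer: 1/4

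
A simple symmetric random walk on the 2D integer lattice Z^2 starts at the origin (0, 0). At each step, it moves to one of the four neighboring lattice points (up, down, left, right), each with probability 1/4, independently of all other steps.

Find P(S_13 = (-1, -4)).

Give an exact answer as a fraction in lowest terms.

Answer: 920205/67108864

Derivation:
Let h be the number of horizontal steps (so 13-h are vertical). To end at (-1,-4) need (h-1)/2 right-steps and ((13-h)-4)/2 up-steps.
Sum over h with 1 ≤ h ≤ 9, h ≡ 1 (mod 2), 13-h ≡ 0 (mod 2):
h=1: C(13,1)·C(1,0)·C(12,4) = 13·1·495 = 6435
h=3: C(13,3)·C(3,1)·C(10,3) = 286·3·120 = 102960
h=5: C(13,5)·C(5,2)·C(8,2) = 1287·10·28 = 360360
h=7: C(13,7)·C(7,3)·C(6,1) = 1716·35·6 = 360360
h=9: C(13,9)·C(9,4)·C(4,0) = 715·126·1 = 90090
Total favorable: 920205
Total paths: 4^13 = 67108864
P = 920205/67108864 = 920205/67108864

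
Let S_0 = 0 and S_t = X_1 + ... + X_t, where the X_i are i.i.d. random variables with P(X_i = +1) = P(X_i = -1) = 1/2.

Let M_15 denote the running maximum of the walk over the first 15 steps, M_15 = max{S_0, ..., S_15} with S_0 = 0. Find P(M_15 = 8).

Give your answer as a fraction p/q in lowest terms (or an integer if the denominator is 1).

Let M_15 = max(S_0,...,S_15). Use the reflection principle: for j ≥ 1, #{paths with M_15 ≥ j} = #{S_15 ≥ j} + #{S_15 ≥ j+1}.
By reflection, #{M_15 ≥ 8} = #{S_15 ≥ 8} + #{S_15 ≥ 9} = 576 + 576 = 1152.
#{M_15 ≥ 9} = #{S_15 ≥ 9} + #{S_15 ≥ 10} = 576 + 121 = 697.
#{M_15 = 8} = 1152 - 697 = 455.
P(M_15 = 8) = 455/32768 = 455/32768

Answer: 455/32768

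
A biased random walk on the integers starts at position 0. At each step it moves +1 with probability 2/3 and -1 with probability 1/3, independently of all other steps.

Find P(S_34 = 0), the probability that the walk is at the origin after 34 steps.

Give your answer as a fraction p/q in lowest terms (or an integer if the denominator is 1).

Answer: 11328534609920/617673396283947

Derivation:
To be at 0 after 34 steps: need exactly 17 steps of +1 and 17 of -1.
Number of such sequences: C(34,17) = 2333606220
Each has probability (2/3)^17 · (1/3)^17 = 131072/16677181699666569
P = 2333606220 · 131072/16677181699666569 = 11328534609920/617673396283947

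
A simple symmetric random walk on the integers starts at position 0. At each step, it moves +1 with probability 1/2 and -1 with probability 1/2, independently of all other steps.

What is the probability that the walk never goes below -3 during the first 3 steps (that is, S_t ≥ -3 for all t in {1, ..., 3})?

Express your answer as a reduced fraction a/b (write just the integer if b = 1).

Answer: 1

Derivation:
Let f(t,s) = #length-t paths at position s with S_1..S_t all ≥ -3.
f(t,s) = f(t-1,s-1) + f(t-1,s+1) for s ≥ -3; f(t,s) = 0 for s < -3.
t=0: f(0,0)=1
t=1: f(1,-1)=1 f(1,1)=1
t=2: f(2,-2)=1 f(2,0)=2 f(2,2)=1
t=3: f(3,-3)=1 f(3,-1)=3 f(3,1)=3 f(3,3)=1
Σ_s f(3,s) = 8
P = 8/8 = 1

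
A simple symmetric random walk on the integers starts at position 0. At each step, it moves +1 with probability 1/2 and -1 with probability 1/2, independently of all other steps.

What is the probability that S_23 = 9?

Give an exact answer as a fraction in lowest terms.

To reach position 9 after 23 steps: need 16 steps of +1 and 7 of -1.
Favorable paths: C(23,16) = 245157
Total paths: 2^23 = 8388608
P = 245157/8388608 = 245157/8388608

Answer: 245157/8388608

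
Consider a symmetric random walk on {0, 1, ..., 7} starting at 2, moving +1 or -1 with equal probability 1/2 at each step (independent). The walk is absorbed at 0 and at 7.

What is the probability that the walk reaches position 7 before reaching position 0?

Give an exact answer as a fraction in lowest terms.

Symmetric walk (p = 1/2): the harmonic-function argument gives P(hit 7 before 0 | start at 2) = a/N.
P = 2/7 = 2/7

Answer: 2/7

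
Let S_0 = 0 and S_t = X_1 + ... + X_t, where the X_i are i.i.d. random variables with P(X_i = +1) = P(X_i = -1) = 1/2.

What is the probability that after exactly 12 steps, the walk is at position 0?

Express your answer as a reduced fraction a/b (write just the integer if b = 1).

Answer: 231/1024

Derivation:
To return to 0 after 12 steps: need exactly 6 steps of +1 and 6 of -1.
Favorable paths: C(12,6) = 924
Total paths: 2^12 = 4096
P = 924/4096 = 231/1024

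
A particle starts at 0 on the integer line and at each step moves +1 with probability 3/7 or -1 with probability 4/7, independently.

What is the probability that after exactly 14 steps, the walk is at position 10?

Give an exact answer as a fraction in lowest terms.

Answer: 110539728/96889010407

Derivation:
To reach position 10 after 14 steps: need 12 steps of +1 and 2 steps of -1.
Number of such sequences: C(14,12) = 91
Each has probability (3/7)^12 · (4/7)^2 = 8503056/678223072849
P = 91 · 8503056/678223072849 = 110539728/96889010407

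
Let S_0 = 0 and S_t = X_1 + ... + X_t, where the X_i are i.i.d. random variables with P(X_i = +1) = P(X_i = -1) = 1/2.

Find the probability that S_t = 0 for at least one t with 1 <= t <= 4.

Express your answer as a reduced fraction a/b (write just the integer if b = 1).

Answer: 5/8

Derivation:
Count via complement. Let g(t,s) = #length-t paths at position s with S_1..S_t all ≠ 0.
g(t,s) = g(t-1,s-1) + g(t-1,s+1) for s ≠ 0; g(t,0) = 0.
t=0: g(0,0)=1
t=1: g(1,-1)=1 g(1,1)=1
t=2: g(2,-2)=1 g(2,2)=1
t=3: g(3,-3)=1 g(3,-1)=1 g(3,1)=1 g(3,3)=1
t=4: g(4,-4)=1 g(4,-2)=2 g(4,2)=2 g(4,4)=1
Paths never hitting 0: Σ_s g(4,s) = 6
Paths hitting 0: 2^4 - 6 = 10
P = 10/16 = 5/8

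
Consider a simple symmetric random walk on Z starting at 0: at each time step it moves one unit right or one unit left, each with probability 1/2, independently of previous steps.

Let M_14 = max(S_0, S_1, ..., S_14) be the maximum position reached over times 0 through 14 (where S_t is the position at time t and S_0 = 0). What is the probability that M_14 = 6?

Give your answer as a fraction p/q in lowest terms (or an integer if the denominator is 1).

Let M_14 = max(S_0,...,S_14). Use the reflection principle: for j ≥ 1, #{paths with M_14 ≥ j} = #{S_14 ≥ j} + #{S_14 ≥ j+1}.
By reflection, #{M_14 ≥ 6} = #{S_14 ≥ 6} + #{S_14 ≥ 7} = 1471 + 470 = 1941.
#{M_14 ≥ 7} = #{S_14 ≥ 7} + #{S_14 ≥ 8} = 470 + 470 = 940.
#{M_14 = 6} = 1941 - 940 = 1001.
P(M_14 = 6) = 1001/16384 = 1001/16384

Answer: 1001/16384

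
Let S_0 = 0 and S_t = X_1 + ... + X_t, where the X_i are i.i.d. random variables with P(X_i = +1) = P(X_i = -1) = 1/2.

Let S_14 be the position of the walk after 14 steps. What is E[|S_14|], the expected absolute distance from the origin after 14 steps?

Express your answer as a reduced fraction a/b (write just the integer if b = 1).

Answer: 3003/1024

Derivation:
S_14 takes values m ≡ 0 (mod 2) with |m| ≤ 14; P(S_14=m) = C(14,(14+m)/2)/2^14.
Total paths: 2^14 = 16384
Distribution: P(S=-14)=1/16384, P(S=-12)=14/16384, P(S=-10)=91/16384, P(S=-8)=364/16384, P(S=-6)=1001/16384, P(S=-4)=2002/16384, P(S=-2)=3003/16384, P(S=0)=3432/16384, P(S=2)=3003/16384, P(S=4)=2002/16384, P(S=6)=1001/16384, P(S=8)=364/16384, P(S=10)=91/16384, P(S=12)=14/16384, P(S=14)=1/16384
E[|S_14|] = Σ_m |m|·P(S_14=m) = 48048/16384 = 3003/1024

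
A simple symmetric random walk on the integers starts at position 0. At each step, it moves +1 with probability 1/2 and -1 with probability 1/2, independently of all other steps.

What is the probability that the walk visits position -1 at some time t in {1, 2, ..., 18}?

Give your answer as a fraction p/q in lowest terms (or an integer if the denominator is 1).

Answer: 53381/65536

Derivation:
Count via complement. Let g(t,s) = #length-t paths at position s with S_1..S_t all ≠ -1.
g(t,s) = g(t-1,s-1) + g(t-1,s+1) for s ≠ -1; g(t,-1) = 0.
t=0: g(0,0)=1
t=1: g(1,1)=1
t=2: g(2,0)=1 g(2,2)=1
t=3: g(3,1)=2 g(3,3)=1
t=4: g(4,0)=2 g(4,2)=3 g(4,4)=1
t=5: g(5,1)=5 g(5,3)=4 g(5,5)=1
t=6: g(6,0)=5 g(6,2)=9 g(6,4)=5 g(6,6)=1
t=7: g(7,1)=14 g(7,3)=14 g(7,5)=6 g(7,7)=1
t=8: g(8,0)=14 g(8,2)=28 g(8,4)=20 g(8,6)=7 g(8,8)=1
t=9: g(9,1)=42 g(9,3)=48 g(9,5)=27 g(9,7)=8 g(9,9)=1
t=10: g(10,0)=42 g(10,2)=90 g(10,4)=75 g(10,6)=35 g(10,8)=9 g(10,10)=1
t=11: g(11,1)=132 g(11,3)=165 g(11,5)=110 g(11,7)=44 g(11,9)=10 g(11,11)=1
t=12: g(12,0)=132 g(12,2)=297 g(12,4)=275 g(12,6)=154 g(12,8)=54 g(12,10)=11 g(12,12)=1
t=13: g(13,1)=429 g(13,3)=572 g(13,5)=429 g(13,7)=208 g(13,9)=65 g(13,11)=12 g(13,13)=1
t=14: g(14,0)=429 g(14,2)=1001 g(14,4)=1001 g(14,6)=637 g(14,8)=273 g(14,10)=77 g(14,12)=13 g(14,14)=1
t=15: g(15,1)=1430 g(15,3)=2002 g(15,5)=1638 g(15,7)=910 g(15,9)=350 g(15,11)=90 g(15,13)=14 g(15,15)=1
t=16: g(16,0)=1430 g(16,2)=3432 g(16,4)=3640 g(16,6)=2548 g(16,8)=1260 g(16,10)=440 g(16,12)=104 g(16,14)=15 g(16,16)=1
t=17: g(17,1)=4862 g(17,3)=7072 g(17,5)=6188 g(17,7)=3808 g(17,9)=1700 g(17,11)=544 g(17,13)=119 g(17,15)=16 g(17,17)=1
t=18: g(18,0)=4862 g(18,2)=11934 g(18,4)=13260 g(18,6)=9996 g(18,8)=5508 g(18,10)=2244 g(18,12)=663 g(18,14)=135 g(18,16)=17 g(18,18)=1
Paths never hitting -1: Σ_s g(18,s) = 48620
Paths hitting -1: 2^18 - 48620 = 213524
P = 213524/262144 = 53381/65536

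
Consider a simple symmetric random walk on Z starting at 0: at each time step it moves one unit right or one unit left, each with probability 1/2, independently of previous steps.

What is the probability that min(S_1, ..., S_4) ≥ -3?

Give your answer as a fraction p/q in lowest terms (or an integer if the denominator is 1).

Answer: 15/16

Derivation:
Let f(t,s) = #length-t paths at position s with S_1..S_t all ≥ -3.
f(t,s) = f(t-1,s-1) + f(t-1,s+1) for s ≥ -3; f(t,s) = 0 for s < -3.
t=0: f(0,0)=1
t=1: f(1,-1)=1 f(1,1)=1
t=2: f(2,-2)=1 f(2,0)=2 f(2,2)=1
t=3: f(3,-3)=1 f(3,-1)=3 f(3,1)=3 f(3,3)=1
t=4: f(4,-2)=4 f(4,0)=6 f(4,2)=4 f(4,4)=1
Σ_s f(4,s) = 15
P = 15/16 = 15/16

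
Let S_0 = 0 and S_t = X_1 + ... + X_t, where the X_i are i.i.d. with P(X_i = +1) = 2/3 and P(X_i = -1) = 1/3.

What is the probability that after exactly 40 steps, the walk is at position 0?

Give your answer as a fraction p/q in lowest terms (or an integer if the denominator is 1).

To be at 0 after 40 steps: need exactly 20 steps of +1 and 20 of -1.
Number of such sequences: C(40,20) = 137846528820
Each has probability (2/3)^20 · (1/3)^20 = 1048576/12157665459056928801
P = 137846528820 · 1048576/12157665459056928801 = 16060284644884480/1350851717672992089

Answer: 16060284644884480/1350851717672992089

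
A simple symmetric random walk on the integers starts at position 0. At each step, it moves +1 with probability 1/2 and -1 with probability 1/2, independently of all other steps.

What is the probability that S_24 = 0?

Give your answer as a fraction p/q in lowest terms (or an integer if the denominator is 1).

Answer: 676039/4194304

Derivation:
To return to 0 after 24 steps: need exactly 12 steps of +1 and 12 of -1.
Favorable paths: C(24,12) = 2704156
Total paths: 2^24 = 16777216
P = 2704156/16777216 = 676039/4194304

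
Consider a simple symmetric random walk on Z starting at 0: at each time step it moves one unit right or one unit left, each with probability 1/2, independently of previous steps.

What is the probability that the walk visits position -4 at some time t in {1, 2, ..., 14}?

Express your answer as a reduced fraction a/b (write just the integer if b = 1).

Answer: 309/1024

Derivation:
Count via complement. Let g(t,s) = #length-t paths at position s with S_1..S_t all ≠ -4.
g(t,s) = g(t-1,s-1) + g(t-1,s+1) for s ≠ -4; g(t,-4) = 0.
t=0: g(0,0)=1
t=1: g(1,-1)=1 g(1,1)=1
t=2: g(2,-2)=1 g(2,0)=2 g(2,2)=1
t=3: g(3,-3)=1 g(3,-1)=3 g(3,1)=3 g(3,3)=1
t=4: g(4,-2)=4 g(4,0)=6 g(4,2)=4 g(4,4)=1
t=5: g(5,-3)=4 g(5,-1)=10 g(5,1)=10 g(5,3)=5 g(5,5)=1
t=6: g(6,-2)=14 g(6,0)=20 g(6,2)=15 g(6,4)=6 g(6,6)=1
t=7: g(7,-3)=14 g(7,-1)=34 g(7,1)=35 g(7,3)=21 g(7,5)=7 g(7,7)=1
t=8: g(8,-2)=48 g(8,0)=69 g(8,2)=56 g(8,4)=28 g(8,6)=8 g(8,8)=1
t=9: g(9,-3)=48 g(9,-1)=117 g(9,1)=125 g(9,3)=84 g(9,5)=36 g(9,7)=9 g(9,9)=1
t=10: g(10,-2)=165 g(10,0)=242 g(10,2)=209 g(10,4)=120 g(10,6)=45 g(10,8)=10 g(10,10)=1
t=11: g(11,-3)=165 g(11,-1)=407 g(11,1)=451 g(11,3)=329 g(11,5)=165 g(11,7)=55 g(11,9)=11 g(11,11)=1
t=12: g(12,-2)=572 g(12,0)=858 g(12,2)=780 g(12,4)=494 g(12,6)=220 g(12,8)=66 g(12,10)=12 g(12,12)=1
t=13: g(13,-3)=572 g(13,-1)=1430 g(13,1)=1638 g(13,3)=1274 g(13,5)=714 g(13,7)=286 g(13,9)=78 g(13,11)=13 g(13,13)=1
t=14: g(14,-2)=2002 g(14,0)=3068 g(14,2)=2912 g(14,4)=1988 g(14,6)=1000 g(14,8)=364 g(14,10)=91 g(14,12)=14 g(14,14)=1
Paths never hitting -4: Σ_s g(14,s) = 11440
Paths hitting -4: 2^14 - 11440 = 4944
P = 4944/16384 = 309/1024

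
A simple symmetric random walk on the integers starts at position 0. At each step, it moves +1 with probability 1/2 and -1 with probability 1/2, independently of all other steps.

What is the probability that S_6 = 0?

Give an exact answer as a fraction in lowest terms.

Answer: 5/16

Derivation:
To return to 0 after 6 steps: need exactly 3 steps of +1 and 3 of -1.
Favorable paths: C(6,3) = 20
Total paths: 2^6 = 64
P = 20/64 = 5/16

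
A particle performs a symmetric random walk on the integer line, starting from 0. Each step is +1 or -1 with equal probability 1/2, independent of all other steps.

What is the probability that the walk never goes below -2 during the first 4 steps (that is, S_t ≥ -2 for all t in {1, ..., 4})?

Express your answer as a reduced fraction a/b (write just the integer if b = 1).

Answer: 7/8

Derivation:
Let f(t,s) = #length-t paths at position s with S_1..S_t all ≥ -2.
f(t,s) = f(t-1,s-1) + f(t-1,s+1) for s ≥ -2; f(t,s) = 0 for s < -2.
t=0: f(0,0)=1
t=1: f(1,-1)=1 f(1,1)=1
t=2: f(2,-2)=1 f(2,0)=2 f(2,2)=1
t=3: f(3,-1)=3 f(3,1)=3 f(3,3)=1
t=4: f(4,-2)=3 f(4,0)=6 f(4,2)=4 f(4,4)=1
Σ_s f(4,s) = 14
P = 14/16 = 7/8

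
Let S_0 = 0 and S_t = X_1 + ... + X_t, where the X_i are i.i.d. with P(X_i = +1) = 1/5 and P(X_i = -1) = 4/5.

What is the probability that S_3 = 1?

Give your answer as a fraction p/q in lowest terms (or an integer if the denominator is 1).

To reach position 1 after 3 steps: need 2 steps of +1 and 1 step of -1.
Number of such sequences: C(3,2) = 3
Each has probability (1/5)^2 · (4/5)^1 = 4/125
P = 3 · 4/125 = 12/125

Answer: 12/125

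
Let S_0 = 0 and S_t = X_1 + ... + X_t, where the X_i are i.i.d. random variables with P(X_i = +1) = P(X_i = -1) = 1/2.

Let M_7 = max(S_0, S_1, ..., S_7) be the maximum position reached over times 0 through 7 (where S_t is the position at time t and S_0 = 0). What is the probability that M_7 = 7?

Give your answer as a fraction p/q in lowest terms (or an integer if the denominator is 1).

Let M_7 = max(S_0,...,S_7). Use the reflection principle: for j ≥ 1, #{paths with M_7 ≥ j} = #{S_7 ≥ j} + #{S_7 ≥ j+1}.
By reflection, #{M_7 ≥ 7} = #{S_7 ≥ 7} + #{S_7 ≥ 8} = 1 + 0 = 1.
#{M_7 ≥ 8} = #{S_7 ≥ 8} + #{S_7 ≥ 9} = 0 + 0 = 0.
#{M_7 = 7} = 1 - 0 = 1.
P(M_7 = 7) = 1/128 = 1/128

Answer: 1/128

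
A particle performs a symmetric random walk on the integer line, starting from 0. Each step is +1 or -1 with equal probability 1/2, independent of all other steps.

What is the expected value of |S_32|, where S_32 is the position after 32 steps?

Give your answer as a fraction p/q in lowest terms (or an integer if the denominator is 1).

S_32 takes values m ≡ 0 (mod 2) with |m| ≤ 32; P(S_32=m) = C(32,(32+m)/2)/2^32.
Total paths: 2^32 = 4294967296
Distribution: P(S=-32)=1/4294967296, P(S=-30)=32/4294967296, P(S=-28)=496/4294967296, P(S=-26)=4960/4294967296, P(S=-24)=35960/4294967296, P(S=-22)=201376/4294967296, P(S=-20)=906192/4294967296, P(S=-18)=3365856/4294967296, P(S=-16)=10518300/4294967296, P(S=-14)=28048800/4294967296, P(S=-12)=64512240/4294967296, P(S=-10)=129024480/4294967296, P(S=-8)=225792840/4294967296, P(S=-6)=347373600/4294967296, P(S=-4)=471435600/4294967296, P(S=-2)=565722720/4294967296, P(S=0)=601080390/4294967296, P(S=2)=565722720/4294967296, P(S=4)=471435600/4294967296, P(S=6)=347373600/4294967296, P(S=8)=225792840/4294967296, P(S=10)=129024480/4294967296, P(S=12)=64512240/4294967296, P(S=14)=28048800/4294967296, P(S=16)=10518300/4294967296, P(S=18)=3365856/4294967296, P(S=20)=906192/4294967296, P(S=22)=201376/4294967296, P(S=24)=35960/4294967296, P(S=26)=4960/4294967296, P(S=28)=496/4294967296, P(S=30)=32/4294967296, P(S=32)=1/4294967296
E[|S_32|] = Σ_m |m|·P(S_32=m) = 19234572480/4294967296 = 300540195/67108864

Answer: 300540195/67108864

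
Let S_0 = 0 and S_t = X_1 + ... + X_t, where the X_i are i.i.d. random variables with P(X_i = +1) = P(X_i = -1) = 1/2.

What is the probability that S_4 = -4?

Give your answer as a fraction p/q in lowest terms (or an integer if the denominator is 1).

To reach position -4 after 4 steps: need 0 steps of +1 and 4 of -1.
Favorable paths: C(4,0) = 1
Total paths: 2^4 = 16
P = 1/16 = 1/16

Answer: 1/16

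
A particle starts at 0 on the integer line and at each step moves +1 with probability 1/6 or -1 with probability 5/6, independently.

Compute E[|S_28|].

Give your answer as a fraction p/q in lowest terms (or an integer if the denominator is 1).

Answer: 3582224328498633017249/191904444202025484288

Derivation:
S_28 takes values m ≡ 0 (mod 2) with |m| ≤ 28; P(S_28=m) = C(28,(28+m)/2) · (1/6)^((28+m)/2) · (5/6)^((28-m)/2).
Distribution: P(S=-28)=37252902984619140625/6140942214464815497216, P(S=-26)=52154064178466796875/1535235553616203874304, P(S=-24)=10430812835693359375/113721152119718805504, P(S=-22)=27120113372802734375/170581728179578208256, P(S=-20)=135600566864013671875/682326912718312833024, P(S=-18)=5424022674560546875/28430288029929701376, P(S=-16)=24950504302978515625/170581728179578208256, P(S=-14)=7841587066650390625/85290864089789104128, P(S=-12)=10978221893310546875/227442304239437611008, P(S=-10)=10978221893310546875/511745184538734624768, P(S=-8)=8343448638916015625/1023490369077469249536, P(S=-6)=151699066162109375/56860576059859402752, P(S=-4)=515776824951171875/682326912718312833024, P(S=-2)=7935028076171875/42645432044894552064, P(S=0)=1133575439453125/28430288029929701376, P(S=2)=317401123046875/42645432044894552064, P(S=4)=825242919921875/682326912718312833024, P(S=6)=9708740234375/56860576059859402752, P(S=8)=21359228515625/1023490369077469249536, P(S=10)=1124169921875/511745184538734624768, P(S=12)=44966796875/227442304239437611008, P(S=14)=1284765625/85290864089789104128, P(S=16)=163515625/170581728179578208256, P(S=18)=1421875/28430288029929701376, P(S=20)=1421875/682326912718312833024, P(S=22)=11375/170581728179578208256, P(S=24)=175/113721152119718805504, P(S=26)=35/1535235553616203874304, P(S=28)=1/6140942214464815497216
E[|S_28|] = Σ_m |m|·P(S_28=m) = 3582224328498633017249/191904444202025484288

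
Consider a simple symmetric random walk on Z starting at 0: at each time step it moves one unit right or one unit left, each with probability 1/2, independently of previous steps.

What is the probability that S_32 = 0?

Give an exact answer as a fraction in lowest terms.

To return to 0 after 32 steps: need exactly 16 steps of +1 and 16 of -1.
Favorable paths: C(32,16) = 601080390
Total paths: 2^32 = 4294967296
P = 601080390/4294967296 = 300540195/2147483648

Answer: 300540195/2147483648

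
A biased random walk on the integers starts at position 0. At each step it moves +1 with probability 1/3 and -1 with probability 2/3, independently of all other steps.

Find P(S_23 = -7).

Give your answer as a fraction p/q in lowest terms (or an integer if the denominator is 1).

To reach position -7 after 23 steps: need 8 steps of +1 and 15 steps of -1.
Number of such sequences: C(23,8) = 490314
Each has probability (1/3)^8 · (2/3)^15 = 32768/94143178827
P = 490314 · 32768/94143178827 = 5355536384/31381059609

Answer: 5355536384/31381059609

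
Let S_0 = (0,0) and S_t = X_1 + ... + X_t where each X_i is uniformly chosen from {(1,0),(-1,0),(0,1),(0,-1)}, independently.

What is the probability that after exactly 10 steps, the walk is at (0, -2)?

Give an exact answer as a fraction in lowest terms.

Let h be the number of horizontal steps (so 10-h are vertical). To end at (0,-2) need (h+0)/2 right-steps and ((10-h)-2)/2 up-steps.
Sum over h with 0 ≤ h ≤ 8, h ≡ 0 (mod 2), 10-h ≡ 0 (mod 2):
h=0: C(10,0)·C(0,0)·C(10,4) = 1·1·210 = 210
h=2: C(10,2)·C(2,1)·C(8,3) = 45·2·56 = 5040
h=4: C(10,4)·C(4,2)·C(6,2) = 210·6·15 = 18900
h=6: C(10,6)·C(6,3)·C(4,1) = 210·20·4 = 16800
h=8: C(10,8)·C(8,4)·C(2,0) = 45·70·1 = 3150
Total favorable: 44100
Total paths: 4^10 = 1048576
P = 44100/1048576 = 11025/262144

Answer: 11025/262144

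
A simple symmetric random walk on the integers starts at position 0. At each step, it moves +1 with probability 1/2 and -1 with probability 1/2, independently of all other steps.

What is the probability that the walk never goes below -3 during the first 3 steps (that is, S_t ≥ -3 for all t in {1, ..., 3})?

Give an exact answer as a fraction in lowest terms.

Answer: 1

Derivation:
Let f(t,s) = #length-t paths at position s with S_1..S_t all ≥ -3.
f(t,s) = f(t-1,s-1) + f(t-1,s+1) for s ≥ -3; f(t,s) = 0 for s < -3.
t=0: f(0,0)=1
t=1: f(1,-1)=1 f(1,1)=1
t=2: f(2,-2)=1 f(2,0)=2 f(2,2)=1
t=3: f(3,-3)=1 f(3,-1)=3 f(3,1)=3 f(3,3)=1
Σ_s f(3,s) = 8
P = 8/8 = 1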